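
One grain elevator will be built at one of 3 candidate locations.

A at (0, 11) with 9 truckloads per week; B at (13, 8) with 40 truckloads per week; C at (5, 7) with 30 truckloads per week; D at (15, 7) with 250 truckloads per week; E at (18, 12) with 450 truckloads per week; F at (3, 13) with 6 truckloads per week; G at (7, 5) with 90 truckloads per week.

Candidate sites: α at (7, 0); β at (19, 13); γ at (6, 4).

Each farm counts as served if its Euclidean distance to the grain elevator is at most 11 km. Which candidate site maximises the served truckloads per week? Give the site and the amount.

Coverage radius r = 11 km; a point is covered iff (Δx)²+(Δy)² ≤ 11² = 121.
  α (7, 0): covers {B, C, D, G} → 410
  β (19, 13): covers {B, D, E} → 740
  γ (6, 4): covers {A, B, C, D, F, G} → 425
Maximum coverage at β: 740 truckloads per week.

β, covering 740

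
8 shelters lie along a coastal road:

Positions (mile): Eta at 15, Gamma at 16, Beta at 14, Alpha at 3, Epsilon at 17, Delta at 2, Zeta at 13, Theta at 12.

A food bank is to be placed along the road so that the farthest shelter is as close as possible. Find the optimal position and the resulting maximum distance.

The 1-center on a line is the midpoint of the two extreme points: leftmost at 2, rightmost at 17.
Optimal location = (2 + 17)/2 = 9.5; maximum distance = (17 − 2)/2 = 7.5.

location 9.5, max distance 7.5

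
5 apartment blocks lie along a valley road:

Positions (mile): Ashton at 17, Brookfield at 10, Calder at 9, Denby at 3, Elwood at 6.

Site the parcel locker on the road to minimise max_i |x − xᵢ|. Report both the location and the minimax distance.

location 10, max distance 7

The 1-center on a line is the midpoint of the two extreme points: leftmost at 3, rightmost at 17.
Optimal location = (3 + 17)/2 = 10; maximum distance = (17 − 3)/2 = 7.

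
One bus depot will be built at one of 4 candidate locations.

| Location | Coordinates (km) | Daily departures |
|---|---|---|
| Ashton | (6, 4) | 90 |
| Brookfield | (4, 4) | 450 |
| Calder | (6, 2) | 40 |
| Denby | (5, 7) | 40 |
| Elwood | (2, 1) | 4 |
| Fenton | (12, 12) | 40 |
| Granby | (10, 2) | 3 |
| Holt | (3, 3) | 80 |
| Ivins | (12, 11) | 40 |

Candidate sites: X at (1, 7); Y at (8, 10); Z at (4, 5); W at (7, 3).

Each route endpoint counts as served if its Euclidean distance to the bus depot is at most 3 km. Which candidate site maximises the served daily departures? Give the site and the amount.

Coverage radius r = 3 km; a point is covered iff (Δx)²+(Δy)² ≤ 3² = 9.
  X (1, 7): covers {none} → 0
  Y (8, 10): covers {none} → 0
  Z (4, 5): covers {Ashton, Brookfield, Denby, Holt} → 660
  W (7, 3): covers {Ashton, Calder} → 130
Maximum coverage at Z: 660 daily departures.

Z, covering 660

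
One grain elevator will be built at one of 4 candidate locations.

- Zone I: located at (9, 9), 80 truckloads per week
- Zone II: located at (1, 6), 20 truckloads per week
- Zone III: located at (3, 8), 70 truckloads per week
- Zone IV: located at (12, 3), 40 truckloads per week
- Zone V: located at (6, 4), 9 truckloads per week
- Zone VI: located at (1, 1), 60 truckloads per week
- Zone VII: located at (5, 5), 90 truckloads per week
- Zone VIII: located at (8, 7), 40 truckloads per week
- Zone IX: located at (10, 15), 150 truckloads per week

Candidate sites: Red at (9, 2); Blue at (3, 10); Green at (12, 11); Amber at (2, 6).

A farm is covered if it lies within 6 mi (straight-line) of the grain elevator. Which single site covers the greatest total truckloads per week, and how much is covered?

Coverage radius r = 6 mi; a point is covered iff (Δx)²+(Δy)² ≤ 6² = 36.
  Red (9, 2): covers {Zone IV, Zone V, Zone VII, Zone VIII} → 179
  Blue (3, 10): covers {Zone II, Zone III, Zone VII, Zone VIII} → 220
  Green (12, 11): covers {Zone I, Zone VIII, Zone IX} → 270
  Amber (2, 6): covers {Zone II, Zone III, Zone V, Zone VI, Zone VII} → 249
Maximum coverage at Green: 270 truckloads per week.

Green, covering 270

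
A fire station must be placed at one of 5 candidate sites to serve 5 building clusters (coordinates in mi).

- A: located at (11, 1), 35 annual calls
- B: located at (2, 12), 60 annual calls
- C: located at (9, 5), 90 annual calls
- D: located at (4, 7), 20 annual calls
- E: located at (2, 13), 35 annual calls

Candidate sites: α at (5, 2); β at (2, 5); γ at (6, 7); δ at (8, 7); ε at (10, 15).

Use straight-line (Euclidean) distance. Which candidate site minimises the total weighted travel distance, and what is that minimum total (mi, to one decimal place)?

γ, total 1274.4 mi

Total weighted distance at each candidate:
  α (5, 2): total = 1790.4
  β (2, 5): total = 1731.3
  γ (6, 7): total = 1274.4
  δ (8, 7): total = 1281.6
  ε (10, 15): total = 2397.0
Minimum is at γ with total 1274.4 mi.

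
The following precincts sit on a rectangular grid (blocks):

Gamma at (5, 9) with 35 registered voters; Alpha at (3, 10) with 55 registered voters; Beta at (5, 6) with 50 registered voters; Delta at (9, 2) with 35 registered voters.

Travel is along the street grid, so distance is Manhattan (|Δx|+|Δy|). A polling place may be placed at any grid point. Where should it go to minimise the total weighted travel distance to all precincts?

(5, 9)

Manhattan distance separates: Σwᵢ(|x−xᵢ|+|y−yᵢ|) = Σwᵢ|x−xᵢ| + Σwᵢ|y−yᵢ|, so x and y are optimised independently as 1-D weighted medians.
Total weight W = 175; half = 87.5.
x-coordinate, sorted with cumulative weight:
  x=3 (Alpha, w=55) cum 55
  x=5 (Gamma, w=35) cum 90  ← median
  x=5 (Beta, w=50) cum 140
  x=9 (Delta, w=35) cum 175
⇒ x* = 5
y-coordinate, sorted with cumulative weight:
  y=2 (Delta, w=35) cum 35
  y=6 (Beta, w=50) cum 85
  y=9 (Gamma, w=35) cum 120  ← median
  y=10 (Alpha, w=55) cum 175
⇒ y* = 9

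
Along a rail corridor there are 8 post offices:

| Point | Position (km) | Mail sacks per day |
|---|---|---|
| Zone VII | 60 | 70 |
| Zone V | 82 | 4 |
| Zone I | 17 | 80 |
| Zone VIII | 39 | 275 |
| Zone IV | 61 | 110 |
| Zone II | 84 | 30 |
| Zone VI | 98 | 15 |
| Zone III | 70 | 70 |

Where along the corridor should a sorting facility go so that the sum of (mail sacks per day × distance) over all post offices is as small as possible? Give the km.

For a sum of weighted absolute distances on a line, the optimum is the weighted median (not the mean). Total weight W = 654; half-weight = 327.
Sort by position and accumulate weight:
  km 17 (Zone I, w=80) → cum 80
  km 39 (Zone VIII, w=275) → cum 355  ≥ 327 → median here
  km 60 (Zone VII, w=70) → cum 425
  km 61 (Zone IV, w=110) → cum 535
  km 70 (Zone III, w=70) → cum 605
  km 82 (Zone V, w=4) → cum 609
  km 84 (Zone II, w=30) → cum 639
  km 98 (Zone VI, w=15) → cum 654
Optimal location: km 39.

x = 39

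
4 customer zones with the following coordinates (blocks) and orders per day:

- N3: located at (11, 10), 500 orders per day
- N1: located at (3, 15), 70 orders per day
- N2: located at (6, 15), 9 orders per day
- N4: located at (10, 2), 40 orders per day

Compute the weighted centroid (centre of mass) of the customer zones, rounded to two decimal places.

The minimiser of Σwᵢ‖p−pᵢ‖² is the weighted centroid p* = (Σwᵢpᵢ)/(Σwᵢ).
Σwᵢ = 619.
Σwᵢxᵢ = 500·11 + 70·3 + 9·6 + 40·10 = 6164.
Σwᵢyᵢ = 500·10 + 70·15 + 9·15 + 40·2 = 6265.
x* = 6164/619 = 9.96, y* = 6265/619 = 10.12.

(9.96, 10.12)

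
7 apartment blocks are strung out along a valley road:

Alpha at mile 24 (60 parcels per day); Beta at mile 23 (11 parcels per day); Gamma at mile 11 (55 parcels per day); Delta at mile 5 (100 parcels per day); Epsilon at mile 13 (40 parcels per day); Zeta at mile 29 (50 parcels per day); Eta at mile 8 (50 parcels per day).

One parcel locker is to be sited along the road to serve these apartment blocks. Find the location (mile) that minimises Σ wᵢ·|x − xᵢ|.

For a sum of weighted absolute distances on a line, the optimum is the weighted median (not the mean). Total weight W = 366; half-weight = 183.
Sort by position and accumulate weight:
  mile 5 (Delta, w=100) → cum 100
  mile 8 (Eta, w=50) → cum 150
  mile 11 (Gamma, w=55) → cum 205  ≥ 183 → median here
  mile 13 (Epsilon, w=40) → cum 245
  mile 23 (Beta, w=11) → cum 256
  mile 24 (Alpha, w=60) → cum 316
  mile 29 (Zeta, w=50) → cum 366
Optimal location: mile 11.

x = 11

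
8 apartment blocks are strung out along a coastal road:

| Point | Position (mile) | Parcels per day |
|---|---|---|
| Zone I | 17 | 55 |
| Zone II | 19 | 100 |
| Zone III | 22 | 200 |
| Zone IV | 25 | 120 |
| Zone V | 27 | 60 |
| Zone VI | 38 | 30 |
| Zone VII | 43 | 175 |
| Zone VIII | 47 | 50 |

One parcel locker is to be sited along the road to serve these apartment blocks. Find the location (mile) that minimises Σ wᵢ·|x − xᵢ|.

For a sum of weighted absolute distances on a line, the optimum is the weighted median (not the mean). Total weight W = 790; half-weight = 395.
Sort by position and accumulate weight:
  mile 17 (Zone I, w=55) → cum 55
  mile 19 (Zone II, w=100) → cum 155
  mile 22 (Zone III, w=200) → cum 355
  mile 25 (Zone IV, w=120) → cum 475  ≥ 395 → median here
  mile 27 (Zone V, w=60) → cum 535
  mile 38 (Zone VI, w=30) → cum 565
  mile 43 (Zone VII, w=175) → cum 740
  mile 47 (Zone VIII, w=50) → cum 790
Optimal location: mile 25.

x = 25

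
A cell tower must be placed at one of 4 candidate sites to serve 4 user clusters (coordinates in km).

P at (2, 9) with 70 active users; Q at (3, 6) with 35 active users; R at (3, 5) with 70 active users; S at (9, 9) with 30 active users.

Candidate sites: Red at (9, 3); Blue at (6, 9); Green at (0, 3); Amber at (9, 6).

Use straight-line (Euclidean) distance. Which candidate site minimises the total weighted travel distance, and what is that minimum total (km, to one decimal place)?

Total weighted distance at each candidate:
  Red (9, 3): total = 1502.9
  Blue (6, 9): total = 868.5
  Green (0, 3): total = 1168.1
  Amber (9, 6): total = 1258.9
Minimum is at Blue with total 868.5 km.

Blue, total 868.5 km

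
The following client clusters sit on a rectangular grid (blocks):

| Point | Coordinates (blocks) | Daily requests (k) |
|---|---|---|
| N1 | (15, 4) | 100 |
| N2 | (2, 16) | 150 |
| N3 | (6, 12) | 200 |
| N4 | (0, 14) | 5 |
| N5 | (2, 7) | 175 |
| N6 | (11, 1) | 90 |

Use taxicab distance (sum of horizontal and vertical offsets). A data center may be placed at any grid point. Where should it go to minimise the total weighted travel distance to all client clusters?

(6, 7)

Manhattan distance separates: Σwᵢ(|x−xᵢ|+|y−yᵢ|) = Σwᵢ|x−xᵢ| + Σwᵢ|y−yᵢ|, so x and y are optimised independently as 1-D weighted medians.
Total weight W = 720; half = 360.
x-coordinate, sorted with cumulative weight:
  x=0 (N4, w=5) cum 5
  x=2 (N2, w=150) cum 155
  x=2 (N5, w=175) cum 330
  x=6 (N3, w=200) cum 530  ← median
  x=11 (N6, w=90) cum 620
  x=15 (N1, w=100) cum 720
⇒ x* = 6
y-coordinate, sorted with cumulative weight:
  y=1 (N6, w=90) cum 90
  y=4 (N1, w=100) cum 190
  y=7 (N5, w=175) cum 365  ← median
  y=12 (N3, w=200) cum 565
  y=14 (N4, w=5) cum 570
  y=16 (N2, w=150) cum 720
⇒ y* = 7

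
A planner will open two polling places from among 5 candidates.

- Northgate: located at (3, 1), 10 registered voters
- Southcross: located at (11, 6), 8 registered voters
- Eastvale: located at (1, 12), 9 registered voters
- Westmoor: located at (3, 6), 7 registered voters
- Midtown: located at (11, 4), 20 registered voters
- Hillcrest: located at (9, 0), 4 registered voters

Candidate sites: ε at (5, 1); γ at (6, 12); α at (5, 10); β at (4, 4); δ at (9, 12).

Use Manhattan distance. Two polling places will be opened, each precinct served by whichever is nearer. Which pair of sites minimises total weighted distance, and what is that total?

{γ, β}, total 354

Evaluate every pair (each demand assigned to the nearer of the two):
  {γ, β}: total = 354
  {α, β}: total = 363
  {ε, β}: total = 372
  {β, δ}: total = 373
  {ε, α}: total = 396
  {ε, γ}: total = 402
  {ε, δ}: total = 405
  {α, δ}: total = 518
  {γ, δ}: total = 560
  {γ, α}: total = 573
Best pair: {γ, β} with total 354.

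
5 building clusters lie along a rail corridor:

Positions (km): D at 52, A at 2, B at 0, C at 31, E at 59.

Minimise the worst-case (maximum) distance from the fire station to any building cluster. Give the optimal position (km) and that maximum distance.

The 1-center on a line is the midpoint of the two extreme points: leftmost at 0, rightmost at 59.
Optimal location = (0 + 59)/2 = 29.5; maximum distance = (59 − 0)/2 = 29.5.

location 29.5, max distance 29.5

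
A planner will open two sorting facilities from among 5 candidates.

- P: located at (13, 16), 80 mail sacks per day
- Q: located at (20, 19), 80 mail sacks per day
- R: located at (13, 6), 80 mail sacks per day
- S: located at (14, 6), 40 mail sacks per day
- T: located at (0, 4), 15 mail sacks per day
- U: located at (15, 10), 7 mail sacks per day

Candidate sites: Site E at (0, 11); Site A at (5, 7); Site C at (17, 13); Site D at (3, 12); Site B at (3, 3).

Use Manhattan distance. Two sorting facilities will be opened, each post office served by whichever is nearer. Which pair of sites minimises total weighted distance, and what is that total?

Evaluate every pair (each demand assigned to the nearer of the two):
  {Site A, Site C}: total = 2555
  {Site C, Site B}: total = 2655
  {Site E, Site C}: total = 2700
  {Site C, Site D}: total = 2760
  {Site A, Site D}: total = 4371
  {Site A, Site B}: total = 4791
  {Site D, Site B}: total = 4798
  {Site E, Site A}: total = 4836
  {Site E, Site D}: total = 5203
  {Site E, Site B}: total = 5452
Best pair: {Site A, Site C} with total 2555.

{Site A, Site C}, total 2555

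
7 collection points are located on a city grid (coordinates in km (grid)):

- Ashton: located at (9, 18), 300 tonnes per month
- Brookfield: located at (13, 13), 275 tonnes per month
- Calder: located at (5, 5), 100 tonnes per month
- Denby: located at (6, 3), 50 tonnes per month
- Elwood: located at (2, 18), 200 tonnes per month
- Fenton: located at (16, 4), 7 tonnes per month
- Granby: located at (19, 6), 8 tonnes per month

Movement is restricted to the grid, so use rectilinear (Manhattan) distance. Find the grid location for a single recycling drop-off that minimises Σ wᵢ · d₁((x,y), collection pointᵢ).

(9, 18)

Manhattan distance separates: Σwᵢ(|x−xᵢ|+|y−yᵢ|) = Σwᵢ|x−xᵢ| + Σwᵢ|y−yᵢ|, so x and y are optimised independently as 1-D weighted medians.
Total weight W = 940; half = 470.
x-coordinate, sorted with cumulative weight:
  x=2 (Elwood, w=200) cum 200
  x=5 (Calder, w=100) cum 300
  x=6 (Denby, w=50) cum 350
  x=9 (Ashton, w=300) cum 650  ← median
  x=13 (Brookfield, w=275) cum 925
  x=16 (Fenton, w=7) cum 932
  x=19 (Granby, w=8) cum 940
⇒ x* = 9
y-coordinate, sorted with cumulative weight:
  y=3 (Denby, w=50) cum 50
  y=4 (Fenton, w=7) cum 57
  y=5 (Calder, w=100) cum 157
  y=6 (Granby, w=8) cum 165
  y=13 (Brookfield, w=275) cum 440
  y=18 (Ashton, w=300) cum 740  ← median
  y=18 (Elwood, w=200) cum 940
⇒ y* = 18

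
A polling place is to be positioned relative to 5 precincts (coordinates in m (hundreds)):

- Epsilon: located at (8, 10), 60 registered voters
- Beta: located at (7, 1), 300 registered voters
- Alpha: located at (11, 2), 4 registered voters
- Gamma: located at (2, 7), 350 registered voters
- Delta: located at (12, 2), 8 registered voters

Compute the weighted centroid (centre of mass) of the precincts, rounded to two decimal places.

The minimiser of Σwᵢ‖p−pᵢ‖² is the weighted centroid p* = (Σwᵢpᵢ)/(Σwᵢ).
Σwᵢ = 722.
Σwᵢxᵢ = 60·8 + 300·7 + 4·11 + 350·2 + 8·12 = 3420.
Σwᵢyᵢ = 60·10 + 300·1 + 4·2 + 350·7 + 8·2 = 3374.
x* = 3420/722 = 4.74, y* = 3374/722 = 4.67.

(4.74, 4.67)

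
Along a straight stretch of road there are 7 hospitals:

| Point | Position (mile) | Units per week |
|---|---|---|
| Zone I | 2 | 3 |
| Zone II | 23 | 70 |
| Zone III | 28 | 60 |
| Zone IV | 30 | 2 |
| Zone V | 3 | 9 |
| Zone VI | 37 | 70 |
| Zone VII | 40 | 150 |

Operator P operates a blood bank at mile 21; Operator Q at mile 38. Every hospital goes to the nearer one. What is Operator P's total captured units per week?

142

The indifferent point is the midpoint (21+38)/2 = 29.5; hospitals left of it (closer to Operator P at 21) go to Operator P, those right go to Operator Q.
  Zone I at 2 (w=3) → Operator P
  Zone V at 3 (w=9) → Operator P
  Zone II at 23 (w=70) → Operator P
  Zone III at 28 (w=60) → Operator P
  Zone IV at 30 (w=2) → Operator Q
  Zone VI at 37 (w=70) → Operator Q
  Zone VII at 40 (w=150) → Operator Q
Operator P captures 142; Operator Q captures 222.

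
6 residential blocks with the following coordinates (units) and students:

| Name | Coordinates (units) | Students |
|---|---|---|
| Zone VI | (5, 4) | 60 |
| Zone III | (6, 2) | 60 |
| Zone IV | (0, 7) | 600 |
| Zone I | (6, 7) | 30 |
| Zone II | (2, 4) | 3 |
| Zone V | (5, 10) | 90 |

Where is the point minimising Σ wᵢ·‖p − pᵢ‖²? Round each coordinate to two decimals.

(1.54, 6.74)

The minimiser of Σwᵢ‖p−pᵢ‖² is the weighted centroid p* = (Σwᵢpᵢ)/(Σwᵢ).
Σwᵢ = 843.
Σwᵢxᵢ = 60·5 + 60·6 + 600·0 + 30·6 + 3·2 + 90·5 = 1296.
Σwᵢyᵢ = 60·4 + 60·2 + 600·7 + 30·7 + 3·4 + 90·10 = 5682.
x* = 1296/843 = 1.54, y* = 5682/843 = 6.74.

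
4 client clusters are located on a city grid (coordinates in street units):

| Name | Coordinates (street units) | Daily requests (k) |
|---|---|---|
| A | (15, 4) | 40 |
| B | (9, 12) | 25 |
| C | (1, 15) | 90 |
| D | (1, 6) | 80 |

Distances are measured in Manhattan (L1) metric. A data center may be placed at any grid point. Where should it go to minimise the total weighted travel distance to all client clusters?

Manhattan distance separates: Σwᵢ(|x−xᵢ|+|y−yᵢ|) = Σwᵢ|x−xᵢ| + Σwᵢ|y−yᵢ|, so x and y are optimised independently as 1-D weighted medians.
Total weight W = 235; half = 117.5.
x-coordinate, sorted with cumulative weight:
  x=1 (C, w=90) cum 90
  x=1 (D, w=80) cum 170  ← median
  x=9 (B, w=25) cum 195
  x=15 (A, w=40) cum 235
⇒ x* = 1
y-coordinate, sorted with cumulative weight:
  y=4 (A, w=40) cum 40
  y=6 (D, w=80) cum 120  ← median
  y=12 (B, w=25) cum 145
  y=15 (C, w=90) cum 235
⇒ y* = 6

(1, 6)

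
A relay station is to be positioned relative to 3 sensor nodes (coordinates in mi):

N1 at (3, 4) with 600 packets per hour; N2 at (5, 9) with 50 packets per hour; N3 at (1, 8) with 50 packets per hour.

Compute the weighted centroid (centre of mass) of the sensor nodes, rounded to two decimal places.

(3.00, 4.64)

The minimiser of Σwᵢ‖p−pᵢ‖² is the weighted centroid p* = (Σwᵢpᵢ)/(Σwᵢ).
Σwᵢ = 700.
Σwᵢxᵢ = 600·3 + 50·5 + 50·1 = 2100.
Σwᵢyᵢ = 600·4 + 50·9 + 50·8 = 3250.
x* = 2100/700 = 3.00, y* = 3250/700 = 4.64.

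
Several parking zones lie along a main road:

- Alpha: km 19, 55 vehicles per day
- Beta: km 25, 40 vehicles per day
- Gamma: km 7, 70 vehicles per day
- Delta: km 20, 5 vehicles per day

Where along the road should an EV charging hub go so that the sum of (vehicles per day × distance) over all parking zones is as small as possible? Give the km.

x = 19

For a sum of weighted absolute distances on a line, the optimum is the weighted median (not the mean). Total weight W = 170; half-weight = 85.
Sort by position and accumulate weight:
  km 7 (Gamma, w=70) → cum 70
  km 19 (Alpha, w=55) → cum 125  ≥ 85 → median here
  km 20 (Delta, w=5) → cum 130
  km 25 (Beta, w=40) → cum 170
Optimal location: km 19.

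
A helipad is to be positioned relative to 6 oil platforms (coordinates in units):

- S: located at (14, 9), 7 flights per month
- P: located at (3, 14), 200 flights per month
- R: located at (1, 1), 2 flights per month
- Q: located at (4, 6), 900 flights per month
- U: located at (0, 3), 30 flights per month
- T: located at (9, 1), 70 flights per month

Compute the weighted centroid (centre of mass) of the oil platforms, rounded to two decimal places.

(4.08, 6.97)

The minimiser of Σwᵢ‖p−pᵢ‖² is the weighted centroid p* = (Σwᵢpᵢ)/(Σwᵢ).
Σwᵢ = 1209.
Σwᵢxᵢ = 7·14 + 200·3 + 2·1 + 900·4 + 30·0 + 70·9 = 4930.
Σwᵢyᵢ = 7·9 + 200·14 + 2·1 + 900·6 + 30·3 + 70·1 = 8425.
x* = 4930/1209 = 4.08, y* = 8425/1209 = 6.97.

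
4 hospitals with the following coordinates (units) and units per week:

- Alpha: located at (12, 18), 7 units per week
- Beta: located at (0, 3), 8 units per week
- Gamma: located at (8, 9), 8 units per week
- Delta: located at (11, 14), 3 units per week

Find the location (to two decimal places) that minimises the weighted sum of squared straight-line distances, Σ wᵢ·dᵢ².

(6.96, 10.15)

The minimiser of Σwᵢ‖p−pᵢ‖² is the weighted centroid p* = (Σwᵢpᵢ)/(Σwᵢ).
Σwᵢ = 26.
Σwᵢxᵢ = 7·12 + 8·0 + 8·8 + 3·11 = 181.
Σwᵢyᵢ = 7·18 + 8·3 + 8·9 + 3·14 = 264.
x* = 181/26 = 6.96, y* = 264/26 = 10.15.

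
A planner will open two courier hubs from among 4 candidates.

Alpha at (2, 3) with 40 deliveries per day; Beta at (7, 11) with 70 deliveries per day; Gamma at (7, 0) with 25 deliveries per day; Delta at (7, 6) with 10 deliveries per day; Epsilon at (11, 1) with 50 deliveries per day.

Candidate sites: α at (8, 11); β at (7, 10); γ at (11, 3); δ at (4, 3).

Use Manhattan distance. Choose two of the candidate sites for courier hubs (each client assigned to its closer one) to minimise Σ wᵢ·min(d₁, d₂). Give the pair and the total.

{β, γ}, total 745

Evaluate every pair (each demand assigned to the nearer of the two):
  {β, γ}: total = 745
  {α, γ}: total = 765
  {β, δ}: total = 790
  {α, δ}: total = 810
  {γ, δ}: total = 1160
  {α, β}: total = 1490
Best pair: {β, γ} with total 745.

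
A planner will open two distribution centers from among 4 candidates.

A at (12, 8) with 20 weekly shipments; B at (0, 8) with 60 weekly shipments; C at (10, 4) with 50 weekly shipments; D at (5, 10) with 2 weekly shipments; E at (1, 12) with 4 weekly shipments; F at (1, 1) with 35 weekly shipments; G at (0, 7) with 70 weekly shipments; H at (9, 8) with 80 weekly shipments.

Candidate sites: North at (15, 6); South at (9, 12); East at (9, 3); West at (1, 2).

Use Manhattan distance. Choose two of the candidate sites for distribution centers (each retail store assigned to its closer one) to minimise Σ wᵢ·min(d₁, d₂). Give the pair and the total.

Evaluate every pair (each demand assigned to the nearer of the two):
  {East, West}: total = 1597
  {South, West}: total = 1829
  {North, West}: total = 2029
  {South, East}: total = 2644
  {North, East}: total = 2790
  {North, South}: total = 3239
Best pair: {East, West} with total 1597.

{East, West}, total 1597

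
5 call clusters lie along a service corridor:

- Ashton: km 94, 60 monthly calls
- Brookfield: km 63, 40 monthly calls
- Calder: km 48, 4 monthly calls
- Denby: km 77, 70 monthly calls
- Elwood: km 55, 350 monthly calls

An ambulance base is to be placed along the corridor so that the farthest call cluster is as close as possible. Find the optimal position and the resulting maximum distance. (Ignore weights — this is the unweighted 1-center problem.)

The 1-center on a line is the midpoint of the two extreme points: leftmost at 48, rightmost at 94.
Optimal location = (48 + 94)/2 = 71; maximum distance = (94 − 48)/2 = 23.

location 71, max distance 23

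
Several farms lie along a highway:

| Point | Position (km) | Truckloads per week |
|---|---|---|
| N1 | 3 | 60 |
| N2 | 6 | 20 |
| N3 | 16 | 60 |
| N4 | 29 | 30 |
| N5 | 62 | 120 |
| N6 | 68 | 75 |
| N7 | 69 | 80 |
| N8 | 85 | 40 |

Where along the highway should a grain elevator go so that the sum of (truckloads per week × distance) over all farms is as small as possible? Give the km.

For a sum of weighted absolute distances on a line, the optimum is the weighted median (not the mean). Total weight W = 485; half-weight = 242.5.
Sort by position and accumulate weight:
  km 3 (N1, w=60) → cum 60
  km 6 (N2, w=20) → cum 80
  km 16 (N3, w=60) → cum 140
  km 29 (N4, w=30) → cum 170
  km 62 (N5, w=120) → cum 290  ≥ 242.5 → median here
  km 68 (N6, w=75) → cum 365
  km 69 (N7, w=80) → cum 445
  km 85 (N8, w=40) → cum 485
Optimal location: km 62.

x = 62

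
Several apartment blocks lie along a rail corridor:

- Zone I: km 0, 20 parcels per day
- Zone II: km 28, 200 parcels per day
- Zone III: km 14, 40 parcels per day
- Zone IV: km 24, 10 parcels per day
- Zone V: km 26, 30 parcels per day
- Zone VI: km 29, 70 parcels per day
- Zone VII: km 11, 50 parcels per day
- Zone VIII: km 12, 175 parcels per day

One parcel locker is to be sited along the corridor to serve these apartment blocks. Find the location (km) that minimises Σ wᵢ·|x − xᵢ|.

x = 26

For a sum of weighted absolute distances on a line, the optimum is the weighted median (not the mean). Total weight W = 595; half-weight = 297.5.
Sort by position and accumulate weight:
  km 0 (Zone I, w=20) → cum 20
  km 11 (Zone VII, w=50) → cum 70
  km 12 (Zone VIII, w=175) → cum 245
  km 14 (Zone III, w=40) → cum 285
  km 24 (Zone IV, w=10) → cum 295
  km 26 (Zone V, w=30) → cum 325  ≥ 297.5 → median here
  km 28 (Zone II, w=200) → cum 525
  km 29 (Zone VI, w=70) → cum 595
Optimal location: km 26.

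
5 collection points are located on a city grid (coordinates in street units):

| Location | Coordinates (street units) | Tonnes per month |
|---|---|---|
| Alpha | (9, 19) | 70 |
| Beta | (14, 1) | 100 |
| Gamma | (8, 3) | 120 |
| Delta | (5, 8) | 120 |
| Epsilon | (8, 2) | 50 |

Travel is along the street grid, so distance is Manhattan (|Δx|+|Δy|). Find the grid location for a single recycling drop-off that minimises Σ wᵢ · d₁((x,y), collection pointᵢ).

(8, 3)

Manhattan distance separates: Σwᵢ(|x−xᵢ|+|y−yᵢ|) = Σwᵢ|x−xᵢ| + Σwᵢ|y−yᵢ|, so x and y are optimised independently as 1-D weighted medians.
Total weight W = 460; half = 230.
x-coordinate, sorted with cumulative weight:
  x=5 (Delta, w=120) cum 120
  x=8 (Gamma, w=120) cum 240  ← median
  x=8 (Epsilon, w=50) cum 290
  x=9 (Alpha, w=70) cum 360
  x=14 (Beta, w=100) cum 460
⇒ x* = 8
y-coordinate, sorted with cumulative weight:
  y=1 (Beta, w=100) cum 100
  y=2 (Epsilon, w=50) cum 150
  y=3 (Gamma, w=120) cum 270  ← median
  y=8 (Delta, w=120) cum 390
  y=19 (Alpha, w=70) cum 460
⇒ y* = 3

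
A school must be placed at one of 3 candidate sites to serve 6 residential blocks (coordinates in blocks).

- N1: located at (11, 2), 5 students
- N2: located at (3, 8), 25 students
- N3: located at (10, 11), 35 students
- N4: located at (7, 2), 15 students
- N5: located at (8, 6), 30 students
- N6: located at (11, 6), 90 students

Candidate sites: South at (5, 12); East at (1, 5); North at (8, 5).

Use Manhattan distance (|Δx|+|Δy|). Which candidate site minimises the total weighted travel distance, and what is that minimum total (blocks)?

Total weighted distance at each candidate:
  South (5, 12): total = 1970
  East (1, 5): total = 2080
  North (8, 5): total = 960
Minimum is at North with total 960 blocks.

North, total 960 blocks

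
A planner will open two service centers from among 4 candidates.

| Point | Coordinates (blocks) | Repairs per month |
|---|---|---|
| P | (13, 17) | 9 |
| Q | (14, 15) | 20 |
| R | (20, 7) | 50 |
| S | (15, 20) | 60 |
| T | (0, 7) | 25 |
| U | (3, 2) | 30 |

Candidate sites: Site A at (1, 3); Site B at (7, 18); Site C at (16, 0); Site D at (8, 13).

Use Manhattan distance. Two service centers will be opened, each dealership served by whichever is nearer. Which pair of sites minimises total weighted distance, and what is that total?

Evaluate every pair (each demand assigned to the nearer of the two):
  {Site A, Site D}: total = 2196
  {Site A, Site B}: total = 2228
  {Site B, Site C}: total = 2313
  {Site C, Site D}: total = 2431
  {Site A, Site C}: total = 2545
  {Site B, Site D}: total = 2553
Best pair: {Site A, Site D} with total 2196.

{Site A, Site D}, total 2196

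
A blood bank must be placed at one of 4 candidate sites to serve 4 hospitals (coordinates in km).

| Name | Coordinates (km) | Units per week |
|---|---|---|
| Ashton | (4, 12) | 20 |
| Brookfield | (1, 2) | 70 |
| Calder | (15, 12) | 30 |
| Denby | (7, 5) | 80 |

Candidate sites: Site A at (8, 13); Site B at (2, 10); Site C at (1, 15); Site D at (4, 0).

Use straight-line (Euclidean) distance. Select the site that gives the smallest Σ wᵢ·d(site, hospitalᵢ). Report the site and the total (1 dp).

Site D, total 1447.2 km

Total weighted distance at each candidate:
  Site A (8, 13): total = 1852.3
  Site B (2, 10): total = 1581.2
  Site C (1, 15): total = 2357.3
  Site D (4, 0): total = 1447.2
Minimum is at Site D with total 1447.2 km.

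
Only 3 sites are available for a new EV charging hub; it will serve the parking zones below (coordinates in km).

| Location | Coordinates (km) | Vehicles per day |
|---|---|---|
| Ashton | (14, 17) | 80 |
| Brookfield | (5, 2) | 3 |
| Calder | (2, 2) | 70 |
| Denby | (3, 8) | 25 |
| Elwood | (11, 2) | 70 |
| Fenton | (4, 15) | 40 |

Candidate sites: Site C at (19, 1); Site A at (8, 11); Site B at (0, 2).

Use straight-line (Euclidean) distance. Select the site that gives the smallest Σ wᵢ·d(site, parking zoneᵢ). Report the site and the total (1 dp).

Total weighted distance at each candidate:
  Site C (19, 1): total = 4396.9
  Site A (8, 11): total = 2500.6
  Site B (0, 2): total = 3278.2
Minimum is at Site A with total 2500.6 km.

Site A, total 2500.6 km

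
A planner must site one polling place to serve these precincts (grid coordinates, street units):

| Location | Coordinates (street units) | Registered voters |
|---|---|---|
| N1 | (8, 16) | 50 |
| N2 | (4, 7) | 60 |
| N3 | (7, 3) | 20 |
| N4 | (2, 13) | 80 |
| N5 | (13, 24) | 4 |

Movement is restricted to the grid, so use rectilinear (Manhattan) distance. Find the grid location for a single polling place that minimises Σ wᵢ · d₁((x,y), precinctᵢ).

Manhattan distance separates: Σwᵢ(|x−xᵢ|+|y−yᵢ|) = Σwᵢ|x−xᵢ| + Σwᵢ|y−yᵢ|, so x and y are optimised independently as 1-D weighted medians.
Total weight W = 214; half = 107.
x-coordinate, sorted with cumulative weight:
  x=2 (N4, w=80) cum 80
  x=4 (N2, w=60) cum 140  ← median
  x=7 (N3, w=20) cum 160
  x=8 (N1, w=50) cum 210
  x=13 (N5, w=4) cum 214
⇒ x* = 4
y-coordinate, sorted with cumulative weight:
  y=3 (N3, w=20) cum 20
  y=7 (N2, w=60) cum 80
  y=13 (N4, w=80) cum 160  ← median
  y=16 (N1, w=50) cum 210
  y=24 (N5, w=4) cum 214
⇒ y* = 13

(4, 13)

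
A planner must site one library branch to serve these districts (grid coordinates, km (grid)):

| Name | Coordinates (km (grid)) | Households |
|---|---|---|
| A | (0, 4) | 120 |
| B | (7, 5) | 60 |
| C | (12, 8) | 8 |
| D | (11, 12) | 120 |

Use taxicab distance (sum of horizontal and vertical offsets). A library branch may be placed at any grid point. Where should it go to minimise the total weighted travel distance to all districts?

Manhattan distance separates: Σwᵢ(|x−xᵢ|+|y−yᵢ|) = Σwᵢ|x−xᵢ| + Σwᵢ|y−yᵢ|, so x and y are optimised independently as 1-D weighted medians.
Total weight W = 308; half = 154.
x-coordinate, sorted with cumulative weight:
  x=0 (A, w=120) cum 120
  x=7 (B, w=60) cum 180  ← median
  x=11 (D, w=120) cum 300
  x=12 (C, w=8) cum 308
⇒ x* = 7
y-coordinate, sorted with cumulative weight:
  y=4 (A, w=120) cum 120
  y=5 (B, w=60) cum 180  ← median
  y=8 (C, w=8) cum 188
  y=12 (D, w=120) cum 308
⇒ y* = 5

(7, 5)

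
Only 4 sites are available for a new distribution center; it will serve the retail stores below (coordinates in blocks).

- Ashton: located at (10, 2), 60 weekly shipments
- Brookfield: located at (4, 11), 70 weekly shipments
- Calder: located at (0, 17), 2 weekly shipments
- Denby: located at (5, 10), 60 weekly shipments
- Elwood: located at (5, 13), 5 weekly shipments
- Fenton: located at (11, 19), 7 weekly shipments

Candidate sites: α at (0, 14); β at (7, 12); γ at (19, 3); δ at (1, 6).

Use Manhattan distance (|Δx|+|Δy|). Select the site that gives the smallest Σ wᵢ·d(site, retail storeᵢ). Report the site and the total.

β, total 1416 blocks

Total weighted distance at each candidate:
  α (0, 14): total = 2498
  β (7, 12): total = 1416
  γ (19, 3): total = 3824
  δ (1, 6): total = 2060
Minimum is at β with total 1416 blocks.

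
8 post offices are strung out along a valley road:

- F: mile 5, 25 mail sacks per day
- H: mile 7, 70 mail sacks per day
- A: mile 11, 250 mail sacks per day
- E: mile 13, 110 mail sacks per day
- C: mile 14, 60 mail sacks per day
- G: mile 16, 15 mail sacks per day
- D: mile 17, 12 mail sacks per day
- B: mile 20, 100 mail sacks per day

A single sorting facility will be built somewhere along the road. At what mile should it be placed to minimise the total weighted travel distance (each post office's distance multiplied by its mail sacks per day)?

x = 11

For a sum of weighted absolute distances on a line, the optimum is the weighted median (not the mean). Total weight W = 642; half-weight = 321.
Sort by position and accumulate weight:
  mile 5 (F, w=25) → cum 25
  mile 7 (H, w=70) → cum 95
  mile 11 (A, w=250) → cum 345  ≥ 321 → median here
  mile 13 (E, w=110) → cum 455
  mile 14 (C, w=60) → cum 515
  mile 16 (G, w=15) → cum 530
  mile 17 (D, w=12) → cum 542
  mile 20 (B, w=100) → cum 642
Optimal location: mile 11.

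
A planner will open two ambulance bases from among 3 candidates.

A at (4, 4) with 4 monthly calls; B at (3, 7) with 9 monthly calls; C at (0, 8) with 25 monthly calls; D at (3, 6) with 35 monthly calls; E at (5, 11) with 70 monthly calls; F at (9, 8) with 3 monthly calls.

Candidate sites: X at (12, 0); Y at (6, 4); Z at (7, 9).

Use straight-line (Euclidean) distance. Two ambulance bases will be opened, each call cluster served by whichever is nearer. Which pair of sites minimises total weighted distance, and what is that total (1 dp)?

Evaluate every pair (each demand assigned to the nearer of the two):
  {Y, Z}: total = 553.9
  {X, Z}: total = 620.0
  {X, Y}: total = 862.6
Best pair: {Y, Z} with total 553.9.

{Y, Z}, total 553.9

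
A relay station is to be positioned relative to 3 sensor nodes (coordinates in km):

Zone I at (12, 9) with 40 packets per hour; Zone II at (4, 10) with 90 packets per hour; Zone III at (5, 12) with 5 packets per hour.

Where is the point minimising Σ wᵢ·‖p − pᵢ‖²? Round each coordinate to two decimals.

The minimiser of Σwᵢ‖p−pᵢ‖² is the weighted centroid p* = (Σwᵢpᵢ)/(Σwᵢ).
Σwᵢ = 135.
Σwᵢxᵢ = 40·12 + 90·4 + 5·5 = 865.
Σwᵢyᵢ = 40·9 + 90·10 + 5·12 = 1320.
x* = 865/135 = 6.41, y* = 1320/135 = 9.78.

(6.41, 9.78)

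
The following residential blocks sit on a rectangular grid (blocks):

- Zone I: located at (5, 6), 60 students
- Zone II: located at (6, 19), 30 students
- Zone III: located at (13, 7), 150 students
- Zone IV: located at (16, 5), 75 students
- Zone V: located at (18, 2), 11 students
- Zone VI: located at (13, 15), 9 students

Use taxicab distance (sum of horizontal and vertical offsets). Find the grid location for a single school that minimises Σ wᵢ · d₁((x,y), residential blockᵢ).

Manhattan distance separates: Σwᵢ(|x−xᵢ|+|y−yᵢ|) = Σwᵢ|x−xᵢ| + Σwᵢ|y−yᵢ|, so x and y are optimised independently as 1-D weighted medians.
Total weight W = 335; half = 167.5.
x-coordinate, sorted with cumulative weight:
  x=5 (Zone I, w=60) cum 60
  x=6 (Zone II, w=30) cum 90
  x=13 (Zone III, w=150) cum 240  ← median
  x=13 (Zone VI, w=9) cum 249
  x=16 (Zone IV, w=75) cum 324
  x=18 (Zone V, w=11) cum 335
⇒ x* = 13
y-coordinate, sorted with cumulative weight:
  y=2 (Zone V, w=11) cum 11
  y=5 (Zone IV, w=75) cum 86
  y=6 (Zone I, w=60) cum 146
  y=7 (Zone III, w=150) cum 296  ← median
  y=15 (Zone VI, w=9) cum 305
  y=19 (Zone II, w=30) cum 335
⇒ y* = 7

(13, 7)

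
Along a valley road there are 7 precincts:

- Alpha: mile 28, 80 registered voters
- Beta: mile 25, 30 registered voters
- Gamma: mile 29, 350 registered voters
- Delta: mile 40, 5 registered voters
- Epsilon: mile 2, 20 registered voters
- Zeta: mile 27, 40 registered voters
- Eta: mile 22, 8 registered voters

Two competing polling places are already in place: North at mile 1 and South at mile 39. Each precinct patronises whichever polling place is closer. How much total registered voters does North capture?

20

The indifferent point is the midpoint (1+39)/2 = 20; precincts left of it (closer to North at 1) go to North, those right go to South.
  Epsilon at 2 (w=20) → North
  Eta at 22 (w=8) → South
  Beta at 25 (w=30) → South
  Zeta at 27 (w=40) → South
  Alpha at 28 (w=80) → South
  Gamma at 29 (w=350) → South
  Delta at 40 (w=5) → South
North captures 20; South captures 513.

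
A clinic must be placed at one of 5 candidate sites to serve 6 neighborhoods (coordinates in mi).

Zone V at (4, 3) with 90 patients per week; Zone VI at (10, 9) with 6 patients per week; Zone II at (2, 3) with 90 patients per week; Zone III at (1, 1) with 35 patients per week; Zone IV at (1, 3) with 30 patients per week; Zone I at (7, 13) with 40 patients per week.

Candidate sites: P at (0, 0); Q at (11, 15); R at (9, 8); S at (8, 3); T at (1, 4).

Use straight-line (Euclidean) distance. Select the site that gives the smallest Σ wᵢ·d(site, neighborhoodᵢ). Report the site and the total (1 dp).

Total weighted distance at each candidate:
  P (0, 0): total = 1590.2
  Q (11, 15): total = 3886.5
  R (9, 8): total = 2289.6
  S (8, 3): total = 1804.7
  T (1, 4): total = 1041.3
Minimum is at T with total 1041.3 mi.

T, total 1041.3 mi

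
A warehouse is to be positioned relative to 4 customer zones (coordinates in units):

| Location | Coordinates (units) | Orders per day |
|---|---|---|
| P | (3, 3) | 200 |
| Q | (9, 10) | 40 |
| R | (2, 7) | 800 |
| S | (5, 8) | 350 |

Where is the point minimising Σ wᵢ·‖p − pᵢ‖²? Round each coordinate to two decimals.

The minimiser of Σwᵢ‖p−pᵢ‖² is the weighted centroid p* = (Σwᵢpᵢ)/(Σwᵢ).
Σwᵢ = 1390.
Σwᵢxᵢ = 200·3 + 40·9 + 800·2 + 350·5 = 4310.
Σwᵢyᵢ = 200·3 + 40·10 + 800·7 + 350·8 = 9400.
x* = 4310/1390 = 3.10, y* = 9400/1390 = 6.76.

(3.10, 6.76)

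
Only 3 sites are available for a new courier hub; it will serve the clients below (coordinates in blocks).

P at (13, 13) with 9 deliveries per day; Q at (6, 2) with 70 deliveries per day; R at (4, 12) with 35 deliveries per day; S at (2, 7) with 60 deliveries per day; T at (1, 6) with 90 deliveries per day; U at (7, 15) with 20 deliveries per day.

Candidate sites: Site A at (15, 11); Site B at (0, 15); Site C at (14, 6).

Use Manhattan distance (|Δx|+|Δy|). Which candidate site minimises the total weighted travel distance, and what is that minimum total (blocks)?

Site B, total 3350 blocks

Total weighted distance at each candidate:
  Site A (15, 11): total = 4686
  Site B (0, 15): total = 3350
  Site C (14, 6): total = 3742
Minimum is at Site B with total 3350 blocks.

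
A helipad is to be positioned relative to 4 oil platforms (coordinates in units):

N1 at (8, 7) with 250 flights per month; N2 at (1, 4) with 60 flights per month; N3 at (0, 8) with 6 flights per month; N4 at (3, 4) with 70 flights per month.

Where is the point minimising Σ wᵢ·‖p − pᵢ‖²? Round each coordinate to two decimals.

(5.88, 6.01)

The minimiser of Σwᵢ‖p−pᵢ‖² is the weighted centroid p* = (Σwᵢpᵢ)/(Σwᵢ).
Σwᵢ = 386.
Σwᵢxᵢ = 250·8 + 60·1 + 6·0 + 70·3 = 2270.
Σwᵢyᵢ = 250·7 + 60·4 + 6·8 + 70·4 = 2318.
x* = 2270/386 = 5.88, y* = 2318/386 = 6.01.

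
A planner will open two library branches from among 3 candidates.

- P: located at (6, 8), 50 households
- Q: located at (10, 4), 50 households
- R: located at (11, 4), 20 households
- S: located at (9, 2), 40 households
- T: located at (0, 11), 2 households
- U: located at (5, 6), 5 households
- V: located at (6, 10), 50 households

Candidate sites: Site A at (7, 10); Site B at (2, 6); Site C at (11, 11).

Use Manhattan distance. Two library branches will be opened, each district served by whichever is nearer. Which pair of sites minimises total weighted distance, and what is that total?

Evaluate every pair (each demand assigned to the nearer of the two):
  {Site A, Site C}: total = 1186
  {Site A, Site B}: total = 1279
  {Site B, Site C}: total = 1609
Best pair: {Site A, Site C} with total 1186.

{Site A, Site C}, total 1186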